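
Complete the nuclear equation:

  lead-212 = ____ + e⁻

Conserve mass number: 212 = A + 0, so A = 212.
Conserve atomic number: 82 = Z − 1, so Z = 83.
Z = 83 is bismuth, so the species is bismuth-212.

Bi-212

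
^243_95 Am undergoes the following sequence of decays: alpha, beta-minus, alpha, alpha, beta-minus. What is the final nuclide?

Start: (A, Z) = (243, 95).
After α: (239, 93).
After β⁻: (239, 94).
After α: (235, 92).
After α: (231, 90).
After β⁻: (231, 91).
Z = 91 is protactinium.

Pa-231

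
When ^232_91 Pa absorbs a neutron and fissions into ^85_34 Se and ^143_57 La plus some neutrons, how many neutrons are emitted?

5

Conserve mass number: 233 = 85 + 143 + k, so k = 233 − 228 = 5.
Check atomic number: 91 = 34 + 57 + 0 = 91. ✓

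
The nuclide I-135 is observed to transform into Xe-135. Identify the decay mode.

beta-minus decay

ΔA = 135 − 135 = 0; ΔZ = 54 − 53 = +1.
A is unchanged and Z rises by 1 — a neutron has become a proton (β⁻ decay).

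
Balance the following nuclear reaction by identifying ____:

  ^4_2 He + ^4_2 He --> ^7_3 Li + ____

proton

Conserve mass number: 4 + 4 = 7 + A, so A = 1.
Conserve atomic number: 2 + 2 = 3 + Z, so Z = 1.
A = 1 and Z = 1 is ^1_1 H — a proton.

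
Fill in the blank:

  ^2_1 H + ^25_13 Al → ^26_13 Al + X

proton

Conserve mass number: 2 + 25 = 26 + A, so A = 1.
Conserve atomic number: 1 + 13 = 13 + Z, so Z = 1.
A = 1 and Z = 1 is ^1_1 H — a proton.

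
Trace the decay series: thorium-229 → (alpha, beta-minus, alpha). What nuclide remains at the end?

Fr-221

Start: (A, Z) = (229, 90).
After α: (225, 88).
After β⁻: (225, 89).
After α: (221, 87).
Z = 87 is francium.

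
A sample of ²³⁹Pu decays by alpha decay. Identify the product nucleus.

Alpha decay: mass number changes by -4, atomic number by -2.
A: 239 − 4 = 235; Z: 94 − 2 = 92.
Z = 92 is uranium, so the daughter is ²³⁵U.

U-235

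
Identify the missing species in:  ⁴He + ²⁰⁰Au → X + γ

Conserve mass number: 4 + 200 = A + 0, so A = 204.
Conserve atomic number: 2 + 79 = Z + 0, so Z = 81.
Z = 81 is thallium, so the species is ²⁰⁴Tl.

Tl-204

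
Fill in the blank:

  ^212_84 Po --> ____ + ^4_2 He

Pb-208

Conserve mass number: 212 = A + 4, so A = 208.
Conserve atomic number: 84 = Z + 2, so Z = 82.
Z = 82 is lead, so the species is ^208_82 Pb.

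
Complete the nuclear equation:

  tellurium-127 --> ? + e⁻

Conserve mass number: 127 = A + 0, so A = 127.
Conserve atomic number: 52 = Z − 1, so Z = 53.
Z = 53 is iodine, so the species is iodine-127.

I-127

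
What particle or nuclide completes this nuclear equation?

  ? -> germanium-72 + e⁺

Conserve mass number: A = 72 + 0, so A = 72.
Conserve atomic number: Z = 32 + 1, so Z = 33.
Z = 33 is arsenic, so the species is arsenic-72.

As-72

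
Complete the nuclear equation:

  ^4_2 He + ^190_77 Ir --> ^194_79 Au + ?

Conserve mass number: 4 + 190 = 194 + A, so A = 0.
Conserve atomic number: 2 + 77 = 79 + Z, so Z = 0.
A = 0 and Z = 0 is ^0_0 γ — a gamma ray.

gamma ray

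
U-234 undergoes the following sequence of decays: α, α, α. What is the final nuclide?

Start: (A, Z) = (234, 92).
After α: (230, 90).
After α: (226, 88).
After α: (222, 86).
Z = 86 is radon.

Rn-222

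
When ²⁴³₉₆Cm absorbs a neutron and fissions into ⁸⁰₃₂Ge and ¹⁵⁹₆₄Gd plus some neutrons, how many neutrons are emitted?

Conserve mass number: 244 = 80 + 159 + k, so k = 244 − 239 = 5.
Check atomic number: 96 = 32 + 64 + 0 = 96. ✓

5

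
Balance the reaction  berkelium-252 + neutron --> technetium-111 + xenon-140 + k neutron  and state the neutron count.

2

Conserve mass number: 253 = 111 + 140 + k, so k = 253 − 251 = 2.
Check atomic number: 97 = 43 + 54 + 0 = 97. ✓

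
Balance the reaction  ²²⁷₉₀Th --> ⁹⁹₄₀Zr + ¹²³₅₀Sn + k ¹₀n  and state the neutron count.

Conserve mass number: 227 = 99 + 123 + k, so k = 227 − 222 = 5.
Check atomic number: 90 = 40 + 50 + 0 = 90. ✓

5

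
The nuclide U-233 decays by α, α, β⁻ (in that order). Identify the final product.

Start: (A, Z) = (233, 92).
After α: (229, 90).
After α: (225, 88).
After β⁻: (225, 89).
Z = 89 is actinium.

Ac-225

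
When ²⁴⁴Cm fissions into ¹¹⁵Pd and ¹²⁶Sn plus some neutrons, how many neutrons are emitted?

Conserve mass number: 244 = 115 + 126 + k, so k = 244 − 241 = 3.
Check atomic number: 96 = 46 + 50 + 0 = 96. ✓

3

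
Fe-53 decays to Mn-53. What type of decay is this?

beta-plus decay or electron capture

ΔA = 53 − 53 = 0; ΔZ = 25 − 26 = -1.
A is unchanged and Z drops by 1 — a proton has become a neutron (β⁺ emission or electron capture).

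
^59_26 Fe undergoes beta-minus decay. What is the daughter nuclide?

Beta-minus decay: mass number changes by +0, atomic number by +1.
A: 59 = 59; Z: 26 + 1 = 27.
Z = 27 is cobalt, so the daughter is ^59_27 Co.

Co-59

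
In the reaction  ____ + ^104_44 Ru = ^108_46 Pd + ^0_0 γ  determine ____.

Conserve mass number: A + 104 = 108 + 0, so A = 4.
Conserve atomic number: Z + 44 = 46 + 0, so Z = 2.
A = 4 and Z = 2 is ^4_2 He — an alpha particle.

alpha particle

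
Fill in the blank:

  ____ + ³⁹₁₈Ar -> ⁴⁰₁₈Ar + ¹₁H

Conserve mass number: A + 39 = 40 + 1, so A = 2.
Conserve atomic number: Z + 18 = 18 + 1, so Z = 1.
A = 2 and Z = 1 is ²₁H — a deuteron.

deuteron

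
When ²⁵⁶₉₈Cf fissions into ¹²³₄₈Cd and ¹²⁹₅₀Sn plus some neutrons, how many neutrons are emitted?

4

Conserve mass number: 256 = 123 + 129 + k, so k = 256 − 252 = 4.
Check atomic number: 98 = 48 + 50 + 0 = 98. ✓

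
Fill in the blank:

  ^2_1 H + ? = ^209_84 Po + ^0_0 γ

Conserve mass number: 2 + A = 209 + 0, so A = 207.
Conserve atomic number: 1 + Z = 84 + 0, so Z = 83.
Z = 83 is bismuth, so the species is ^207_83 Bi.

Bi-207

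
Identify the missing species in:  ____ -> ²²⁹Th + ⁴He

Conserve mass number: A = 229 + 4, so A = 233.
Conserve atomic number: Z = 90 + 2, so Z = 92.
Z = 92 is uranium, so the species is ²³³U.

U-233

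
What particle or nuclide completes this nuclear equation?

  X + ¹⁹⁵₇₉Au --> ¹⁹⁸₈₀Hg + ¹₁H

Conserve mass number: A + 195 = 198 + 1, so A = 4.
Conserve atomic number: Z + 79 = 80 + 1, so Z = 2.
A = 4 and Z = 2 is ⁴₂He — an alpha particle.

alpha particle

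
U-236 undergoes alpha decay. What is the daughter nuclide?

Alpha decay: mass number changes by -4, atomic number by -2.
A: 236 − 4 = 232; Z: 92 − 2 = 90.
Z = 90 is thorium, so the daughter is Th-232.

Th-232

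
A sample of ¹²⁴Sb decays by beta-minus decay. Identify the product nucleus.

Te-124

Beta-minus decay: mass number changes by +0, atomic number by +1.
A: 124 = 124; Z: 51 + 1 = 52.
Z = 52 is tellurium, so the daughter is ¹²⁴Te.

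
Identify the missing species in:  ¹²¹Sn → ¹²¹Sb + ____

beta-minus particle

Conserve mass number: 121 = 121 + A, so A = 0.
Conserve atomic number: 50 = 51 + Z, so Z = -1.
A = 0 and Z = -1 is e⁻ — a beta-minus particle.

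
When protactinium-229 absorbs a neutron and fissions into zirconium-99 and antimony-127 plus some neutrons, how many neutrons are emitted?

4

Conserve mass number: 230 = 99 + 127 + k, so k = 230 − 226 = 4.
Check atomic number: 91 = 40 + 51 + 0 = 91. ✓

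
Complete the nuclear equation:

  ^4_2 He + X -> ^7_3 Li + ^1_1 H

Conserve mass number: 4 + A = 7 + 1, so A = 4.
Conserve atomic number: 2 + Z = 3 + 1, so Z = 2.
A = 4 and Z = 2 is ^4_2 He — an alpha particle.

alpha particle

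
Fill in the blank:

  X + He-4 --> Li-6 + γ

deuteron

Conserve mass number: A + 4 = 6 + 0, so A = 2.
Conserve atomic number: Z + 2 = 3 + 0, so Z = 1.
A = 2 and Z = 1 is H-2 — a deuteron.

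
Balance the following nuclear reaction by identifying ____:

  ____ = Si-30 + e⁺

P-30

Conserve mass number: A = 30 + 0, so A = 30.
Conserve atomic number: Z = 14 + 1, so Z = 15.
Z = 15 is phosphorus, so the species is P-30.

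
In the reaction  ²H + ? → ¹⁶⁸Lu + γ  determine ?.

Yb-166

Conserve mass number: 2 + A = 168 + 0, so A = 166.
Conserve atomic number: 1 + Z = 71 + 0, so Z = 70.
Z = 70 is ytterbium, so the species is ¹⁶⁶Yb.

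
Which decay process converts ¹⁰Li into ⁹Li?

ΔA = 9 − 10 = -1; ΔZ = 3 − 3 = +0.
A drops by 1 with Z unchanged — a neutron was emitted.

neutron emission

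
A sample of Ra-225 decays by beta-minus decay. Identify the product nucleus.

Beta-minus decay: mass number changes by +0, atomic number by +1.
A: 225 = 225; Z: 88 + 1 = 89.
Z = 89 is actinium, so the daughter is Ac-225.

Ac-225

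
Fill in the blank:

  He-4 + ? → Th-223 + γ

Conserve mass number: 4 + A = 223 + 0, so A = 219.
Conserve atomic number: 2 + Z = 90 + 0, so Z = 88.
Z = 88 is radium, so the species is Ra-219.

Ra-219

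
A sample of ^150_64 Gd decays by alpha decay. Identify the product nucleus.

Alpha decay: mass number changes by -4, atomic number by -2.
A: 150 − 4 = 146; Z: 64 − 2 = 62.
Z = 62 is samarium, so the daughter is ^146_62 Sm.

Sm-146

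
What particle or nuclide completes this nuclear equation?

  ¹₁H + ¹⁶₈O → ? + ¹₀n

Conserve mass number: 1 + 16 = A + 1, so A = 16.
Conserve atomic number: 1 + 8 = Z + 0, so Z = 9.
Z = 9 is fluorine, so the species is ¹⁶₉F.

F-16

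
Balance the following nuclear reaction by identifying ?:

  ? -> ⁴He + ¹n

He-5

Conserve mass number: A = 4 + 1, so A = 5.
Conserve atomic number: Z = 2 + 0, so Z = 2.
Z = 2 is helium, so the species is ⁵He.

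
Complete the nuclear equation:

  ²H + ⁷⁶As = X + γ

Se-78

Conserve mass number: 2 + 76 = A + 0, so A = 78.
Conserve atomic number: 1 + 33 = Z + 0, so Z = 34.
Z = 34 is selenium, so the species is ⁷⁸Se.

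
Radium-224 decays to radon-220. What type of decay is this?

ΔA = 220 − 224 = -4; ΔZ = 86 − 88 = -2.
A drops by 4 and Z drops by 2 — the signature of alpha emission.

alpha decay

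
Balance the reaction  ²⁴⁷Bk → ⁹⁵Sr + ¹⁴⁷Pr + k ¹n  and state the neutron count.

Conserve mass number: 247 = 95 + 147 + k, so k = 247 − 242 = 5.
Check atomic number: 97 = 38 + 59 + 0 = 97. ✓

5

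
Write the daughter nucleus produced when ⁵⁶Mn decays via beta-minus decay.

Beta-minus decay: mass number changes by +0, atomic number by +1.
A: 56 = 56; Z: 25 + 1 = 26.
Z = 26 is iron, so the daughter is ⁵⁶Fe.

Fe-56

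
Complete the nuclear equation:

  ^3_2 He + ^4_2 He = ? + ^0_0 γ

Be-7

Conserve mass number: 3 + 4 = A + 0, so A = 7.
Conserve atomic number: 2 + 2 = Z + 0, so Z = 4.
Z = 4 is beryllium, so the species is ^7_4 Be.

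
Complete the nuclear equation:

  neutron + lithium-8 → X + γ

Li-9

Conserve mass number: 1 + 8 = A + 0, so A = 9.
Conserve atomic number: 0 + 3 = Z + 0, so Z = 3.
Z = 3 is lithium, so the species is lithium-9.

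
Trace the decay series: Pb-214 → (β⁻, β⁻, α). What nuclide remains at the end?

Pb-210

Start: (A, Z) = (214, 82).
After β⁻: (214, 83).
After β⁻: (214, 84).
After α: (210, 82).
Z = 82 is lead.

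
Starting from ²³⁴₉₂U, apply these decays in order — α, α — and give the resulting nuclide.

Ra-226

Start: (A, Z) = (234, 92).
After α: (230, 90).
After α: (226, 88).
Z = 88 is radium.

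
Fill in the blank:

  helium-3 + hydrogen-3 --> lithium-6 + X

Conserve mass number: 3 + 3 = 6 + A, so A = 0.
Conserve atomic number: 2 + 1 = 3 + Z, so Z = 0.
A = 0 and Z = 0 is γ — a gamma ray.

gamma ray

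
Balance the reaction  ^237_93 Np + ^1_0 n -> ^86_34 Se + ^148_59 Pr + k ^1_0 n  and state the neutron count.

4

Conserve mass number: 238 = 86 + 148 + k, so k = 238 − 234 = 4.
Check atomic number: 93 = 34 + 59 + 0 = 93. ✓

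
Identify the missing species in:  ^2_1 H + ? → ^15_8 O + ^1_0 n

Conserve mass number: 2 + A = 15 + 1, so A = 14.
Conserve atomic number: 1 + Z = 8 + 0, so Z = 7.
Z = 7 is nitrogen, so the species is ^14_7 N.

N-14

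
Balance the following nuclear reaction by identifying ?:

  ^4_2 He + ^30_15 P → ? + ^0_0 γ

Conserve mass number: 4 + 30 = A + 0, so A = 34.
Conserve atomic number: 2 + 15 = Z + 0, so Z = 17.
Z = 17 is chlorine, so the species is ^34_17 Cl.

Cl-34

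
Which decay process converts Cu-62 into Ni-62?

ΔA = 62 − 62 = 0; ΔZ = 28 − 29 = -1.
A is unchanged and Z drops by 1 — a proton has become a neutron (β⁺ emission or electron capture).

beta-plus decay or electron capture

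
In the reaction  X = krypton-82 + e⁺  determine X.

Rb-82

Conserve mass number: A = 82 + 0, so A = 82.
Conserve atomic number: Z = 36 + 1, so Z = 37.
Z = 37 is rubidium, so the species is rubidium-82.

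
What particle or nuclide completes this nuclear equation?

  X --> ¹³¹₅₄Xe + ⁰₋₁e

Conserve mass number: A = 131 + 0, so A = 131.
Conserve atomic number: Z = 54 − 1, so Z = 53.
Z = 53 is iodine, so the species is ¹³¹₅₃I.

I-131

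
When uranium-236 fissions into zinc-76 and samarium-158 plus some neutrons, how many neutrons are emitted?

2

Conserve mass number: 236 = 76 + 158 + k, so k = 236 − 234 = 2.
Check atomic number: 92 = 30 + 62 + 0 = 92. ✓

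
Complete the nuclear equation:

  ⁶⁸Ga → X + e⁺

Zn-68

Conserve mass number: 68 = A + 0, so A = 68.
Conserve atomic number: 31 = Z + 1, so Z = 30.
Z = 30 is zinc, so the species is ⁶⁸Zn.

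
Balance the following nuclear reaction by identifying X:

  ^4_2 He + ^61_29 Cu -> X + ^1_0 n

Conserve mass number: 4 + 61 = A + 1, so A = 64.
Conserve atomic number: 2 + 29 = Z + 0, so Z = 31.
Z = 31 is gallium, so the species is ^64_31 Ga.

Ga-64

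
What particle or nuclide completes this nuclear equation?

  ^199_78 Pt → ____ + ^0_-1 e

Au-199

Conserve mass number: 199 = A + 0, so A = 199.
Conserve atomic number: 78 = Z − 1, so Z = 79.
Z = 79 is gold, so the species is ^199_79 Au.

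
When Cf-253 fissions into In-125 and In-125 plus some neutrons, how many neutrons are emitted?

Conserve mass number: 253 = 125 + 125 + k, so k = 253 − 250 = 3.
Check atomic number: 98 = 49 + 49 + 0 = 98. ✓

3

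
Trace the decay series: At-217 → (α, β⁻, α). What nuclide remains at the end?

Pb-209

Start: (A, Z) = (217, 85).
After α: (213, 83).
After β⁻: (213, 84).
After α: (209, 82).
Z = 82 is lead.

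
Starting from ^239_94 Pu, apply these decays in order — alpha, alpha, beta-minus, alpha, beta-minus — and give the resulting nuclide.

Th-227

Start: (A, Z) = (239, 94).
After α: (235, 92).
After α: (231, 90).
After β⁻: (231, 91).
After α: (227, 89).
After β⁻: (227, 90).
Z = 90 is thorium.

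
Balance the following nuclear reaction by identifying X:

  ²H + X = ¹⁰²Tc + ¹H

Conserve mass number: 2 + A = 102 + 1, so A = 101.
Conserve atomic number: 1 + Z = 43 + 1, so Z = 43.
Z = 43 is technetium, so the species is ¹⁰¹Tc.

Tc-101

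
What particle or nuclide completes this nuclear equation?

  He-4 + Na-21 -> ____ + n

Conserve mass number: 4 + 21 = A + 1, so A = 24.
Conserve atomic number: 2 + 11 = Z + 0, so Z = 13.
Z = 13 is aluminium, so the species is Al-24.

Al-24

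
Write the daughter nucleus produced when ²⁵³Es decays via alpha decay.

Alpha decay: mass number changes by -4, atomic number by -2.
A: 253 − 4 = 249; Z: 99 − 2 = 97.
Z = 97 is berkelium, so the daughter is ²⁴⁹Bk.

Bk-249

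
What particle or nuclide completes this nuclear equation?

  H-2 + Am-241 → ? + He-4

Pu-239

Conserve mass number: 2 + 241 = A + 4, so A = 239.
Conserve atomic number: 1 + 95 = Z + 2, so Z = 94.
Z = 94 is plutonium, so the species is Pu-239.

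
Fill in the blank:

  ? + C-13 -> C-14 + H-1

Conserve mass number: A + 13 = 14 + 1, so A = 2.
Conserve atomic number: Z + 6 = 6 + 1, so Z = 1.
A = 2 and Z = 1 is H-2 — a deuteron.

deuteron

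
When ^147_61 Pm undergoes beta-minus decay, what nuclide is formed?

Sm-147

Beta-minus decay: mass number changes by +0, atomic number by +1.
A: 147 = 147; Z: 61 + 1 = 62.
Z = 62 is samarium, so the daughter is ^147_62 Sm.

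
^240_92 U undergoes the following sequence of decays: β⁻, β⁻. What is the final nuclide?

Pu-240

Start: (A, Z) = (240, 92).
After β⁻: (240, 93).
After β⁻: (240, 94).
Z = 94 is plutonium.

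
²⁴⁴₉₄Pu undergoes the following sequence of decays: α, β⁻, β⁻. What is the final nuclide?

Start: (A, Z) = (244, 94).
After α: (240, 92).
After β⁻: (240, 93).
After β⁻: (240, 94).
Z = 94 is plutonium.

Pu-240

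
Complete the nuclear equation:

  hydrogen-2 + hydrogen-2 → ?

He-4

Conserve mass number: 2 + 2 = A, so A = 4.
Conserve atomic number: 1 + 1 = Z, so Z = 2.
A = 4 and Z = 2 is helium-4 — an alpha particle.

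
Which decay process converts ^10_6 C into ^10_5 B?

ΔA = 10 − 10 = 0; ΔZ = 5 − 6 = -1.
A is unchanged and Z drops by 1 — a proton has become a neutron (β⁺ emission or electron capture).

beta-plus decay or electron capture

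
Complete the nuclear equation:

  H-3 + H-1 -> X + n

He-3

Conserve mass number: 3 + 1 = A + 1, so A = 3.
Conserve atomic number: 1 + 1 = Z + 0, so Z = 2.
Z = 2 is helium, so the species is He-3.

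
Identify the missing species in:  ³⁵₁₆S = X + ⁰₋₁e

Conserve mass number: 35 = A + 0, so A = 35.
Conserve atomic number: 16 = Z − 1, so Z = 17.
Z = 17 is chlorine, so the species is ³⁵₁₇Cl.

Cl-35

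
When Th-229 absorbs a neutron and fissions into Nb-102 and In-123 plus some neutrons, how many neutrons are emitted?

Conserve mass number: 230 = 102 + 123 + k, so k = 230 − 225 = 5.
Check atomic number: 90 = 41 + 49 + 0 = 90. ✓

5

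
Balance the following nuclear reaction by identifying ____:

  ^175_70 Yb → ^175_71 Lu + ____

Conserve mass number: 175 = 175 + A, so A = 0.
Conserve atomic number: 70 = 71 + Z, so Z = -1.
A = 0 and Z = -1 is ^0_-1 e — a beta-minus particle.

beta-minus particle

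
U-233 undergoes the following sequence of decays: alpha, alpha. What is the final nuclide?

Ra-225

Start: (A, Z) = (233, 92).
After α: (229, 90).
After α: (225, 88).
Z = 88 is radium.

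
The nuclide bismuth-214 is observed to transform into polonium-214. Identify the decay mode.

beta-minus decay

ΔA = 214 − 214 = 0; ΔZ = 84 − 83 = +1.
A is unchanged and Z rises by 1 — a neutron has become a proton (β⁻ decay).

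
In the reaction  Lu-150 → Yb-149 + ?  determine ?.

Conserve mass number: 150 = 149 + A, so A = 1.
Conserve atomic number: 71 = 70 + Z, so Z = 1.
A = 1 and Z = 1 is H-1 — a proton.

proton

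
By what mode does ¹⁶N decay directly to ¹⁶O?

beta-minus decay

ΔA = 16 − 16 = 0; ΔZ = 8 − 7 = +1.
A is unchanged and Z rises by 1 — a neutron has become a proton (β⁻ decay).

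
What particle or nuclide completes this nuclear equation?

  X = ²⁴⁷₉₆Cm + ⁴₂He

Conserve mass number: A = 247 + 4, so A = 251.
Conserve atomic number: Z = 96 + 2, so Z = 98.
Z = 98 is californium, so the species is ²⁵¹₉₈Cf.

Cf-251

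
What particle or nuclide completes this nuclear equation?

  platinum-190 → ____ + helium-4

Os-186

Conserve mass number: 190 = A + 4, so A = 186.
Conserve atomic number: 78 = Z + 2, so Z = 76.
Z = 76 is osmium, so the species is osmium-186.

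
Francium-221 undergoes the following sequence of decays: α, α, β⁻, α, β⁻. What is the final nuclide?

Start: (A, Z) = (221, 87).
After α: (217, 85).
After α: (213, 83).
After β⁻: (213, 84).
After α: (209, 82).
After β⁻: (209, 83).
Z = 83 is bismuth.

Bi-209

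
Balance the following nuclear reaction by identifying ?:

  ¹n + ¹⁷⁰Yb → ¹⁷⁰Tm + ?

proton

Conserve mass number: 1 + 170 = 170 + A, so A = 1.
Conserve atomic number: 0 + 70 = 69 + Z, so Z = 1.
A = 1 and Z = 1 is ¹H — a proton.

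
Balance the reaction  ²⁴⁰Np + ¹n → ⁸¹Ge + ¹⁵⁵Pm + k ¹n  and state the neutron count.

5

Conserve mass number: 241 = 81 + 155 + k, so k = 241 − 236 = 5.
Check atomic number: 93 = 32 + 61 + 0 = 93. ✓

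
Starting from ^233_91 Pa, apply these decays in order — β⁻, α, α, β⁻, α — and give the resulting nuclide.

Start: (A, Z) = (233, 91).
After β⁻: (233, 92).
After α: (229, 90).
After α: (225, 88).
After β⁻: (225, 89).
After α: (221, 87).
Z = 87 is francium.

Fr-221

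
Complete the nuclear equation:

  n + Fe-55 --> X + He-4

Conserve mass number: 1 + 55 = A + 4, so A = 52.
Conserve atomic number: 0 + 26 = Z + 2, so Z = 24.
Z = 24 is chromium, so the species is Cr-52.

Cr-52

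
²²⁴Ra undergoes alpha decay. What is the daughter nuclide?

Alpha decay: mass number changes by -4, atomic number by -2.
A: 224 − 4 = 220; Z: 88 − 2 = 86.
Z = 86 is radon, so the daughter is ²²⁰Rn.

Rn-220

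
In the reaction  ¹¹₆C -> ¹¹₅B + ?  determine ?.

positron

Conserve mass number: 11 = 11 + A, so A = 0.
Conserve atomic number: 6 = 5 + Z, so Z = 1.
A = 0 and Z = 1 is ⁰₁e — a positron.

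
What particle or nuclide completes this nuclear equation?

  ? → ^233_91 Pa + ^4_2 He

Conserve mass number: A = 233 + 4, so A = 237.
Conserve atomic number: Z = 91 + 2, so Z = 93.
Z = 93 is neptunium, so the species is ^237_93 Np.

Np-237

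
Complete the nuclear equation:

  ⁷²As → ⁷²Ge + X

Conserve mass number: 72 = 72 + A, so A = 0.
Conserve atomic number: 33 = 32 + Z, so Z = 1.
A = 0 and Z = 1 is e⁺ — a positron.

positron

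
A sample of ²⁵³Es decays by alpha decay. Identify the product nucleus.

Bk-249

Alpha decay: mass number changes by -4, atomic number by -2.
A: 253 − 4 = 249; Z: 99 − 2 = 97.
Z = 97 is berkelium, so the daughter is ²⁴⁹Bk.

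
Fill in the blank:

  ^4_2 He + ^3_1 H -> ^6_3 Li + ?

Conserve mass number: 4 + 3 = 6 + A, so A = 1.
Conserve atomic number: 2 + 1 = 3 + Z, so Z = 0.
A = 1 and Z = 0 is ^1_0 n — a neutron.

neutron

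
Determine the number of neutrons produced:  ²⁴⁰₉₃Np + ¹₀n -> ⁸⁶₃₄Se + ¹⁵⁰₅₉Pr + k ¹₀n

Conserve mass number: 241 = 86 + 150 + k, so k = 241 − 236 = 5.
Check atomic number: 93 = 34 + 59 + 0 = 93. ✓

5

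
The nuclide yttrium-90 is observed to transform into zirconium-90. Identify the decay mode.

ΔA = 90 − 90 = 0; ΔZ = 40 − 39 = +1.
A is unchanged and Z rises by 1 — a neutron has become a proton (β⁻ decay).

beta-minus decay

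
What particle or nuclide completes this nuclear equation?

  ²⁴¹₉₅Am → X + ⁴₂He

Np-237

Conserve mass number: 241 = A + 4, so A = 237.
Conserve atomic number: 95 = Z + 2, so Z = 93.
Z = 93 is neptunium, so the species is ²³⁷₉₃Np.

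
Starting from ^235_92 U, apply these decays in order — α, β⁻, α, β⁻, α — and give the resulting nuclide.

Start: (A, Z) = (235, 92).
After α: (231, 90).
After β⁻: (231, 91).
After α: (227, 89).
After β⁻: (227, 90).
After α: (223, 88).
Z = 88 is radium.

Ra-223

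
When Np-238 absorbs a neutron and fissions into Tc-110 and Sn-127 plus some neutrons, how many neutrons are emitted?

Conserve mass number: 239 = 110 + 127 + k, so k = 239 − 237 = 2.
Check atomic number: 93 = 43 + 50 + 0 = 93. ✓

2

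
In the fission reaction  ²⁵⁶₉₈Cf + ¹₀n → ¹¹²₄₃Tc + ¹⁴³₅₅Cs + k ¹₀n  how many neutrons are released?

2

Conserve mass number: 257 = 112 + 143 + k, so k = 257 − 255 = 2.
Check atomic number: 98 = 43 + 55 + 0 = 98. ✓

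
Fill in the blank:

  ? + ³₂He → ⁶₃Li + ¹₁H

Conserve mass number: A + 3 = 6 + 1, so A = 4.
Conserve atomic number: Z + 2 = 3 + 1, so Z = 2.
A = 4 and Z = 2 is ⁴₂He — an alpha particle.

alpha particle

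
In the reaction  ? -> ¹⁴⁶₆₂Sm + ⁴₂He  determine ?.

Gd-150

Conserve mass number: A = 146 + 4, so A = 150.
Conserve atomic number: Z = 62 + 2, so Z = 64.
Z = 64 is gadolinium, so the species is ¹⁵⁰₆₄Gd.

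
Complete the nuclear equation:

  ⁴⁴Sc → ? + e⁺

Ca-44

Conserve mass number: 44 = A + 0, so A = 44.
Conserve atomic number: 21 = Z + 1, so Z = 20.
Z = 20 is calcium, so the species is ⁴⁴Ca.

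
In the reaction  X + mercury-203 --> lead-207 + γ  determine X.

alpha particle

Conserve mass number: A + 203 = 207 + 0, so A = 4.
Conserve atomic number: Z + 80 = 82 + 0, so Z = 2.
A = 4 and Z = 2 is helium-4 — an alpha particle.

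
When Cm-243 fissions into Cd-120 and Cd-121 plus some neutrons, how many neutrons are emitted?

Conserve mass number: 243 = 120 + 121 + k, so k = 243 − 241 = 2.
Check atomic number: 96 = 48 + 48 + 0 = 96. ✓

2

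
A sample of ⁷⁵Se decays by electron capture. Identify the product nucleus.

Electron capture: mass number changes by +0, atomic number by -1.
A: 75 = 75; Z: 34 − 1 = 33.
Z = 33 is arsenic, so the daughter is ⁷⁵As.

As-75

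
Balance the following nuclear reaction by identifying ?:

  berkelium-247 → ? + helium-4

Conserve mass number: 247 = A + 4, so A = 243.
Conserve atomic number: 97 = Z + 2, so Z = 95.
Z = 95 is americium, so the species is americium-243.

Am-243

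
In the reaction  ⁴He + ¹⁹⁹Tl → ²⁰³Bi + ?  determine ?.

gamma ray

Conserve mass number: 4 + 199 = 203 + A, so A = 0.
Conserve atomic number: 2 + 81 = 83 + Z, so Z = 0.
A = 0 and Z = 0 is γ — a gamma ray.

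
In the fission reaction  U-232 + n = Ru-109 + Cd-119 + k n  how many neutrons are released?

Conserve mass number: 233 = 109 + 119 + k, so k = 233 − 228 = 5.
Check atomic number: 92 = 44 + 48 + 0 = 92. ✓

5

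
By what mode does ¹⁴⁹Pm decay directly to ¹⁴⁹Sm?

beta-minus decay

ΔA = 149 − 149 = 0; ΔZ = 62 − 61 = +1.
A is unchanged and Z rises by 1 — a neutron has become a proton (β⁻ decay).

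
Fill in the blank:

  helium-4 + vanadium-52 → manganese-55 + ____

Conserve mass number: 4 + 52 = 55 + A, so A = 1.
Conserve atomic number: 2 + 23 = 25 + Z, so Z = 0.
A = 1 and Z = 0 is neutron — a neutron.

neutron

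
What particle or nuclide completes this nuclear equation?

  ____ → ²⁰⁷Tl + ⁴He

Bi-211

Conserve mass number: A = 207 + 4, so A = 211.
Conserve atomic number: Z = 81 + 2, so Z = 83.
Z = 83 is bismuth, so the species is ²¹¹Bi.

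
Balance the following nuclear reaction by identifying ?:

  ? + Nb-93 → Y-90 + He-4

Conserve mass number: A + 93 = 90 + 4, so A = 1.
Conserve atomic number: Z + 41 = 39 + 2, so Z = 0.
A = 1 and Z = 0 is n — a neutron.

neutron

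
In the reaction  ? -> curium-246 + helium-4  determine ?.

Cf-250

Conserve mass number: A = 246 + 4, so A = 250.
Conserve atomic number: Z = 96 + 2, so Z = 98.
Z = 98 is californium, so the species is californium-250.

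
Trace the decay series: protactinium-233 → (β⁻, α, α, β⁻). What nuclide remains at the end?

Ac-225

Start: (A, Z) = (233, 91).
After β⁻: (233, 92).
After α: (229, 90).
After α: (225, 88).
After β⁻: (225, 89).
Z = 89 is actinium.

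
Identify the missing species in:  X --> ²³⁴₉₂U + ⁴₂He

Pu-238

Conserve mass number: A = 234 + 4, so A = 238.
Conserve atomic number: Z = 92 + 2, so Z = 94.
Z = 94 is plutonium, so the species is ²³⁸₉₄Pu.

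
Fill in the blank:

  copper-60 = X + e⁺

Conserve mass number: 60 = A + 0, so A = 60.
Conserve atomic number: 29 = Z + 1, so Z = 28.
Z = 28 is nickel, so the species is nickel-60.

Ni-60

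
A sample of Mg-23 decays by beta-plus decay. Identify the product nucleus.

Beta-plus decay: mass number changes by +0, atomic number by -1.
A: 23 = 23; Z: 12 − 1 = 11.
Z = 11 is sodium, so the daughter is Na-23.

Na-23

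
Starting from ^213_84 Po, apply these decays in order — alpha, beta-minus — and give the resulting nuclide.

Bi-209

Start: (A, Z) = (213, 84).
After α: (209, 82).
After β⁻: (209, 83).
Z = 83 is bismuth.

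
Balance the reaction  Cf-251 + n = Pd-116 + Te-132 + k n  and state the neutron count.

4

Conserve mass number: 252 = 116 + 132 + k, so k = 252 − 248 = 4.
Check atomic number: 98 = 46 + 52 + 0 = 98. ✓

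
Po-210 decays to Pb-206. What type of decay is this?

ΔA = 206 − 210 = -4; ΔZ = 82 − 84 = -2.
A drops by 4 and Z drops by 2 — the signature of alpha emission.

alpha decay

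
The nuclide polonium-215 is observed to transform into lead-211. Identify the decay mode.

alpha decay

ΔA = 211 − 215 = -4; ΔZ = 82 − 84 = -2.
A drops by 4 and Z drops by 2 — the signature of alpha emission.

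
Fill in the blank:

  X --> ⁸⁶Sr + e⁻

Rb-86

Conserve mass number: A = 86 + 0, so A = 86.
Conserve atomic number: Z = 38 − 1, so Z = 37.
Z = 37 is rubidium, so the species is ⁸⁶Rb.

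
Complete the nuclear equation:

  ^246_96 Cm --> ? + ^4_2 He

Conserve mass number: 246 = A + 4, so A = 242.
Conserve atomic number: 96 = Z + 2, so Z = 94.
Z = 94 is plutonium, so the species is ^242_94 Pu.

Pu-242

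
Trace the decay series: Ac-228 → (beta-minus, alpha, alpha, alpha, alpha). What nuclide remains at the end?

Pb-212

Start: (A, Z) = (228, 89).
After β⁻: (228, 90).
After α: (224, 88).
After α: (220, 86).
After α: (216, 84).
After α: (212, 82).
Z = 82 is lead.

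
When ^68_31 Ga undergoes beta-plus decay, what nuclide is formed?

Beta-plus decay: mass number changes by +0, atomic number by -1.
A: 68 = 68; Z: 31 − 1 = 30.
Z = 30 is zinc, so the daughter is ^68_30 Zn.

Zn-68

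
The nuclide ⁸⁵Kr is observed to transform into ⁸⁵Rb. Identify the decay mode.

ΔA = 85 − 85 = 0; ΔZ = 37 − 36 = +1.
A is unchanged and Z rises by 1 — a neutron has become a proton (β⁻ decay).

beta-minus decay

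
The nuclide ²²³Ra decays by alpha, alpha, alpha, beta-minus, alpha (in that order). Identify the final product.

Start: (A, Z) = (223, 88).
After α: (219, 86).
After α: (215, 84).
After α: (211, 82).
After β⁻: (211, 83).
After α: (207, 81).
Z = 81 is thallium.

Tl-207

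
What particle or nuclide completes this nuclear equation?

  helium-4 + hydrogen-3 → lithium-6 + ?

Conserve mass number: 4 + 3 = 6 + A, so A = 1.
Conserve atomic number: 2 + 1 = 3 + Z, so Z = 0.
A = 1 and Z = 0 is neutron — a neutron.

neutron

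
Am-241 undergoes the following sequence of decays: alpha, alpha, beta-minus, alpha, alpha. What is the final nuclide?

Start: (A, Z) = (241, 95).
After α: (237, 93).
After α: (233, 91).
After β⁻: (233, 92).
After α: (229, 90).
After α: (225, 88).
Z = 88 is radium.

Ra-225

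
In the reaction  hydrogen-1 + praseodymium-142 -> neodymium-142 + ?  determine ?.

neutron

Conserve mass number: 1 + 142 = 142 + A, so A = 1.
Conserve atomic number: 1 + 59 = 60 + Z, so Z = 0.
A = 1 and Z = 0 is neutron — a neutron.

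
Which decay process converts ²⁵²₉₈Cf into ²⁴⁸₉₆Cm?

ΔA = 248 − 252 = -4; ΔZ = 96 − 98 = -2.
A drops by 4 and Z drops by 2 — the signature of alpha emission.

alpha decay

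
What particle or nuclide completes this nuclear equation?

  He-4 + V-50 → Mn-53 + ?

Conserve mass number: 4 + 50 = 53 + A, so A = 1.
Conserve atomic number: 2 + 23 = 25 + Z, so Z = 0.
A = 1 and Z = 0 is n — a neutron.

neutron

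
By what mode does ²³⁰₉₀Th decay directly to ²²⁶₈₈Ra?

alpha decay

ΔA = 226 − 230 = -4; ΔZ = 88 − 90 = -2.
A drops by 4 and Z drops by 2 — the signature of alpha emission.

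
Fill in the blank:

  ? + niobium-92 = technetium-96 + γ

alpha particle

Conserve mass number: A + 92 = 96 + 0, so A = 4.
Conserve atomic number: Z + 41 = 43 + 0, so Z = 2.
A = 4 and Z = 2 is helium-4 — an alpha particle.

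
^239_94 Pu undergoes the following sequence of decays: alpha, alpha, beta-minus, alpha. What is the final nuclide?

Start: (A, Z) = (239, 94).
After α: (235, 92).
After α: (231, 90).
After β⁻: (231, 91).
After α: (227, 89).
Z = 89 is actinium.

Ac-227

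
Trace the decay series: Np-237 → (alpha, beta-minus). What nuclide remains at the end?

U-233

Start: (A, Z) = (237, 93).
After α: (233, 91).
After β⁻: (233, 92).
Z = 92 is uranium.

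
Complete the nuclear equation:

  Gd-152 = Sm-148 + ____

Conserve mass number: 152 = 148 + A, so A = 4.
Conserve atomic number: 64 = 62 + Z, so Z = 2.
A = 4 and Z = 2 is He-4 — an alpha particle.

alpha particle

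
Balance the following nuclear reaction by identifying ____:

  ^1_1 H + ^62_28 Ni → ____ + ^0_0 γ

Conserve mass number: 1 + 62 = A + 0, so A = 63.
Conserve atomic number: 1 + 28 = Z + 0, so Z = 29.
Z = 29 is copper, so the species is ^63_29 Cu.

Cu-63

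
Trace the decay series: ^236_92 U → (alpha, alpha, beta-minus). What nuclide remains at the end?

Start: (A, Z) = (236, 92).
After α: (232, 90).
After α: (228, 88).
After β⁻: (228, 89).
Z = 89 is actinium.

Ac-228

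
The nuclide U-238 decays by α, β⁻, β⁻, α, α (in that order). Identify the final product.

Ra-226

Start: (A, Z) = (238, 92).
After α: (234, 90).
After β⁻: (234, 91).
After β⁻: (234, 92).
After α: (230, 90).
After α: (226, 88).
Z = 88 is radium.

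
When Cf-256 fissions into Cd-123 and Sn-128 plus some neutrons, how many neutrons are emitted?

Conserve mass number: 256 = 123 + 128 + k, so k = 256 − 251 = 5.
Check atomic number: 98 = 48 + 50 + 0 = 98. ✓

5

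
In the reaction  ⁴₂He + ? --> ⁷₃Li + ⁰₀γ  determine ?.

Conserve mass number: 4 + A = 7 + 0, so A = 3.
Conserve atomic number: 2 + Z = 3 + 0, so Z = 1.
A = 3 and Z = 1 is ³₁H — a triton.

triton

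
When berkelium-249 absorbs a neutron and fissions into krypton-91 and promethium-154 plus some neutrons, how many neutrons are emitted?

5

Conserve mass number: 250 = 91 + 154 + k, so k = 250 − 245 = 5.
Check atomic number: 97 = 36 + 61 + 0 = 97. ✓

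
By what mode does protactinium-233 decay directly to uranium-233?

beta-minus decay

ΔA = 233 − 233 = 0; ΔZ = 92 − 91 = +1.
A is unchanged and Z rises by 1 — a neutron has become a proton (β⁻ decay).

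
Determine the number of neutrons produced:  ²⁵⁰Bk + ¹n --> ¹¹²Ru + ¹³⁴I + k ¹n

5

Conserve mass number: 251 = 112 + 134 + k, so k = 251 − 246 = 5.
Check atomic number: 97 = 44 + 53 + 0 = 97. ✓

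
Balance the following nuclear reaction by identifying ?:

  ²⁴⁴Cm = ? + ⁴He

Pu-240

Conserve mass number: 244 = A + 4, so A = 240.
Conserve atomic number: 96 = Z + 2, so Z = 94.
Z = 94 is plutonium, so the species is ²⁴⁰Pu.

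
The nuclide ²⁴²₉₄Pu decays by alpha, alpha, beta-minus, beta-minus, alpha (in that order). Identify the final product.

Th-230

Start: (A, Z) = (242, 94).
After α: (238, 92).
After α: (234, 90).
After β⁻: (234, 91).
After β⁻: (234, 92).
After α: (230, 90).
Z = 90 is thorium.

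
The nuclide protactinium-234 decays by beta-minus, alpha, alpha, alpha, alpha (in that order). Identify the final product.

Start: (A, Z) = (234, 91).
After β⁻: (234, 92).
After α: (230, 90).
After α: (226, 88).
After α: (222, 86).
After α: (218, 84).
Z = 84 is polonium.

Po-218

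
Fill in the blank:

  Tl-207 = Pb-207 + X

Conserve mass number: 207 = 207 + A, so A = 0.
Conserve atomic number: 81 = 82 + Z, so Z = -1.
A = 0 and Z = -1 is e⁻ — a beta-minus particle.

beta-minus particle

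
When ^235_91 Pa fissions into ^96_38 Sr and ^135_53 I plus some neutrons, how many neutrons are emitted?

Conserve mass number: 235 = 96 + 135 + k, so k = 235 − 231 = 4.
Check atomic number: 91 = 38 + 53 + 0 = 91. ✓

4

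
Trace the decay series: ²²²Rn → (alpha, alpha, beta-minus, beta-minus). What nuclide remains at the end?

Start: (A, Z) = (222, 86).
After α: (218, 84).
After α: (214, 82).
After β⁻: (214, 83).
After β⁻: (214, 84).
Z = 84 is polonium.

Po-214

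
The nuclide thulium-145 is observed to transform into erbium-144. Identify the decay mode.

proton emission

ΔA = 144 − 145 = -1; ΔZ = 68 − 69 = -1.
A drops by 1 and Z drops by 1 — a proton was emitted.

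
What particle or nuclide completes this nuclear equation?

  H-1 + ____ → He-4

Conserve mass number: 1 + A = 4, so A = 3.
Conserve atomic number: 1 + Z = 2, so Z = 1.
A = 3 and Z = 1 is H-3 — a triton.

triton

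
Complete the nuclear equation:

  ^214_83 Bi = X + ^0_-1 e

Po-214

Conserve mass number: 214 = A + 0, so A = 214.
Conserve atomic number: 83 = Z − 1, so Z = 84.
Z = 84 is polonium, so the species is ^214_84 Po.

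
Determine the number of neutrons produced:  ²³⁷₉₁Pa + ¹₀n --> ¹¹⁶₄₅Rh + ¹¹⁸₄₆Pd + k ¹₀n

Conserve mass number: 238 = 116 + 118 + k, so k = 238 − 234 = 4.
Check atomic number: 91 = 45 + 46 + 0 = 91. ✓

4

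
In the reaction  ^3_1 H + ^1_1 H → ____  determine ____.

Conserve mass number: 3 + 1 = A, so A = 4.
Conserve atomic number: 1 + 1 = Z, so Z = 2.
A = 4 and Z = 2 is ^4_2 He — an alpha particle.

He-4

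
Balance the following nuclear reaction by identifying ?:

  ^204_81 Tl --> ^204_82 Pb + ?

beta-minus particle

Conserve mass number: 204 = 204 + A, so A = 0.
Conserve atomic number: 81 = 82 + Z, so Z = -1.
A = 0 and Z = -1 is ^0_-1 e — a beta-minus particle.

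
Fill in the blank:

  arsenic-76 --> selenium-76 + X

Conserve mass number: 76 = 76 + A, so A = 0.
Conserve atomic number: 33 = 34 + Z, so Z = -1.
A = 0 and Z = -1 is e⁻ — a beta-minus particle.

beta-minus particle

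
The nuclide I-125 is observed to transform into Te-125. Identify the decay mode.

beta-plus decay or electron capture

ΔA = 125 − 125 = 0; ΔZ = 52 − 53 = -1.
A is unchanged and Z drops by 1 — a proton has become a neutron (β⁺ emission or electron capture).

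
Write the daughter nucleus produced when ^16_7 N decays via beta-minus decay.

Beta-minus decay: mass number changes by +0, atomic number by +1.
A: 16 = 16; Z: 7 + 1 = 8.
Z = 8 is oxygen, so the daughter is ^16_8 O.

O-16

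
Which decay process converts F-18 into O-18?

beta-plus decay or electron capture

ΔA = 18 − 18 = 0; ΔZ = 8 − 9 = -1.
A is unchanged and Z drops by 1 — a proton has become a neutron (β⁺ emission or electron capture).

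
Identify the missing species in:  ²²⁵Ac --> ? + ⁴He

Fr-221

Conserve mass number: 225 = A + 4, so A = 221.
Conserve atomic number: 89 = Z + 2, so Z = 87.
Z = 87 is francium, so the species is ²²¹Fr.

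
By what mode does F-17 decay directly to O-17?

beta-plus decay or electron capture

ΔA = 17 − 17 = 0; ΔZ = 8 − 9 = -1.
A is unchanged and Z drops by 1 — a proton has become a neutron (β⁺ emission or electron capture).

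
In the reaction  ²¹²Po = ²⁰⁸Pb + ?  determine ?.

alpha particle

Conserve mass number: 212 = 208 + A, so A = 4.
Conserve atomic number: 84 = 82 + Z, so Z = 2.
A = 4 and Z = 2 is ⁴He — an alpha particle.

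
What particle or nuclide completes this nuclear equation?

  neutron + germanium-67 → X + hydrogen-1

Ga-67

Conserve mass number: 1 + 67 = A + 1, so A = 67.
Conserve atomic number: 0 + 32 = Z + 1, so Z = 31.
Z = 31 is gallium, so the species is gallium-67.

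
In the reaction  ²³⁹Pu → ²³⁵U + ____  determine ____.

Conserve mass number: 239 = 235 + A, so A = 4.
Conserve atomic number: 94 = 92 + Z, so Z = 2.
A = 4 and Z = 2 is ⁴He — an alpha particle.

alpha particle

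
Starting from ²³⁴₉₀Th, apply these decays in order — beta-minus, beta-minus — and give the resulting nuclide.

Start: (A, Z) = (234, 90).
After β⁻: (234, 91).
After β⁻: (234, 92).
Z = 92 is uranium.

U-234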